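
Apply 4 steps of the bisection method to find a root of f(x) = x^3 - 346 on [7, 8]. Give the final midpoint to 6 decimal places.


f(x) = x^3 - 346
f(7) = -3 < 0
f(8) = 166 > 0

Step 1: midpoint = (7.000000 + 8.000000)/2 = 7.500000
  f(7.500000) = 75.875000
  f(mid) > 0, so root is in [7.000000, 7.500000]

Step 2: midpoint = (7.000000 + 7.500000)/2 = 7.250000
  f(7.250000) = 35.078125
  f(mid) > 0, so root is in [7.000000, 7.250000]

Step 3: midpoint = (7.000000 + 7.250000)/2 = 7.125000
  f(7.125000) = 15.705078
  f(mid) > 0, so root is in [7.000000, 7.125000]

Step 4: midpoint = (7.000000 + 7.125000)/2 = 7.062500
  f(7.062500) = 6.269775
  f(mid) > 0, so root is in [7.000000, 7.062500]

midpoint = 7.062500


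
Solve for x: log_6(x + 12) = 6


Convert to exponential form: x + 12 = 6^6 = 46656
x = 46656 - 12 = 46644
Check: log_6(46644 + 12) = log_6(46656) = log_6(46656) = 6 ✓

x = 46644


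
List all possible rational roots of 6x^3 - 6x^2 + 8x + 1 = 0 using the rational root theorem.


Rational root theorem: possible roots are ±p/q where:
  p divides the constant term (1): p ∈ {1}
  q divides the leading coefficient (6): q ∈ {1, 2, 3, 6}

All possible rational roots: -1, -1/2, -1/3, -1/6, 1/6, 1/3, 1/2, 1

-1, -1/2, -1/3, -1/6, 1/6, 1/3, 1/2, 1


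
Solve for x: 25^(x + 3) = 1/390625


Express both sides with the same base.
1/390625 = 25^(-4)
Since the bases match, equate exponents: x + 3 = -4
So x = -4 - (3) = -7

x = -7


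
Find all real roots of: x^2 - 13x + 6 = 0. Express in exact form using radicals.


Using the quadratic formula: x = (-b ± sqrt(b^2 - 4ac)) / (2a)
Here a = 1, b = -13, c = 6
Discriminant = b^2 - 4ac = (-13)^2 - 4(1)(6) = 169 - 24 = 145
Since discriminant = 145 > 0, there are two real roots.
x = (13 ± sqrt(145)) / 2
Numerically: x ≈ 12.5208 or x ≈ 0.4792

x = (13 + sqrt(145)) / 2 or x = (13 - sqrt(145)) / 2


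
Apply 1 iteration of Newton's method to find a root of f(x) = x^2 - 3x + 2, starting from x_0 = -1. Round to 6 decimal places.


Newton's method: x_(n+1) = x_n - f(x_n)/f'(x_n)
f(x) = x^2 - 3x + 2
f'(x) = 2x - 3

Iteration 1:
  f(-1.000000) = 6.000000
  f'(-1.000000) = -5.000000
  x_1 = -1.000000 - (6.000000)/(-5.000000) = 0.200000

x_1 = 0.200000


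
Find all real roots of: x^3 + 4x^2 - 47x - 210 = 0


Let p(x) = x^3 + 4x^2 - 47x - 210. By the rational root theorem (leading coefficient 1), any rational root is an integer divisor of 210: try ±1, ±2, ... in turn.
Test x = 1: value = -252 ≠ 0.
Test x = -1: value = -160 ≠ 0.
Test x = 2: value = -280 ≠ 0.
Test x = -2: value = -108 ≠ 0.
Test x = 3: value = -288 ≠ 0.
Test x = -3: value = -60 ≠ 0.
Test x = 5: value = -220 ≠ 0.
Test x = -5: value = 0 ✓, so (x + 5) is a factor.
Synthetic division by (x + 5): bring down 1; 1(-5) + 4 = -1; (-1)(-5) - 47 = -42; (-42)(-5) - 210 = 0 → quotient x^2 - x - 42, remainder 0.
Solve the quadratic x^2 - x - 42 = 0: discriminant = (-1)^2 - 4(1)(-42) = 1 + 168 = 169.
sqrt(169) = 13, so x = (1 ± 13)/2: x = 7 or x = -6.

x = -6, x = -5, x = 7


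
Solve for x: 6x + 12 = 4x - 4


Starting with: 6x + 12 = 4x - 4
Move all x terms to left: (6 - 4)x = -4 - 12
Simplify: 2x = -16
Divide both sides by 2: x = -8

x = -8


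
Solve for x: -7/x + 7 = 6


Subtract 7 from both sides: -7/x = -1
Multiply both sides by x: -7 = -1 * x
Divide by -1: x = 7

x = 7


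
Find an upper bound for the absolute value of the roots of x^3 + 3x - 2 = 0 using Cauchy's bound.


Cauchy's bound: all roots r satisfy |r| <= 1 + max(|a_i/a_n|) for i = 0,...,n-1
where a_n is the leading coefficient.

Coefficients: [1, 0, 3, -2]
Leading coefficient a_n = 1
Ratios |a_i/a_n|: 0, 3, 2
Maximum ratio: 3
Cauchy's bound: |r| <= 1 + 3 = 4

Upper bound = 4


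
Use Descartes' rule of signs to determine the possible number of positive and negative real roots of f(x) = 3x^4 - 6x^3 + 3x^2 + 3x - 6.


Descartes' rule of signs:

For positive roots, count sign changes in f(x) = 3x^4 - 6x^3 + 3x^2 + 3x - 6:
Signs of coefficients: +, -, +, +, -
Number of sign changes: 3
Possible positive real roots: 3, 1

For negative roots, examine f(-x) = 3x^4 + 6x^3 + 3x^2 - 3x - 6:
Signs of coefficients: +, +, +, -, -
Number of sign changes: 1
Possible negative real roots: 1

Positive roots: 3 or 1; Negative roots: 1


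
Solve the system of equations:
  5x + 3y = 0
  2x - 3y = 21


Using Cramer's rule:
Determinant D = (5)(-3) - (2)(3) = -15 - 6 = -21
Dx = (0)(-3) - (21)(3) = 0 - 63 = -63
Dy = (5)(21) - (2)(0) = 105 - 0 = 105
x = Dx/D = -63/-21 = 3
y = Dy/D = 105/-21 = -5

x = 3, y = -5


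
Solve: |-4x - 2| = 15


An absolute value equation |expr| = 15 gives two cases:
Case 1: -4x - 2 = 15
  -4x = 17, so x = -17/4
Case 2: -4x - 2 = -15
  -4x = -13, so x = 13/4

x = -17/4, x = 13/4


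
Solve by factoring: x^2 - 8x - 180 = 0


We need two numbers that multiply to -180 and add to -8.
Those numbers are 10 and -18 (since 10 * (-18) = -180 and 10 + (-18) = -8).
So x^2 - 8x - 180 = (x + 10)(x - 18) = 0
Setting each factor to zero: x = -10 or x = 18

x = -10, x = 18


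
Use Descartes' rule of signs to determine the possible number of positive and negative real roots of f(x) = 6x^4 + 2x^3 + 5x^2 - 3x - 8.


Descartes' rule of signs:

For positive roots, count sign changes in f(x) = 6x^4 + 2x^3 + 5x^2 - 3x - 8:
Signs of coefficients: +, +, +, -, -
Number of sign changes: 1
Possible positive real roots: 1

For negative roots, examine f(-x) = 6x^4 - 2x^3 + 5x^2 + 3x - 8:
Signs of coefficients: +, -, +, +, -
Number of sign changes: 3
Possible negative real roots: 3, 1

Positive roots: 1; Negative roots: 3 or 1


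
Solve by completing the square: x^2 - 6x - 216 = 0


Start: x^2 - 6x - 216 = 0
Move constant: x^2 - 6x = 216
Half of -6 is -3, squared is 9
Add 9 to both sides: x^2 - 6x + 9 = 225
(x - 3)^2 = 225
x - 3 = ±15
x = 3 + 15 = 18 or x = 3 - 15 = -12

x = -12, x = 18


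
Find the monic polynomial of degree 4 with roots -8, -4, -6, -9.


A monic polynomial with roots -8, -4, -6, -9 is:
p(x) = (x + 8)(x + 4)(x + 6)(x + 9)
After multiplying by (x + 8): x + 8
After multiplying by (x + 4): x^2 + 12x + 32
After multiplying by (x + 6): x^3 + 18x^2 + 104x + 192
After multiplying by (x + 9): x^4 + 27x^3 + 266x^2 + 1128x + 1728

x^4 + 27x^3 + 266x^2 + 1128x + 1728


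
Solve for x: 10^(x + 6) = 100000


Express both sides with the same base.
100000 = 10^5
Since the bases match, equate exponents: x + 6 = 5
So x = 5 - (6) = -1

x = -1


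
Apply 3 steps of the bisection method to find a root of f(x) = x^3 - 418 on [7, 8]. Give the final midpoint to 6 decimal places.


f(x) = x^3 - 418
f(7) = -75 < 0
f(8) = 94 > 0

Step 1: midpoint = (7.000000 + 8.000000)/2 = 7.500000
  f(7.500000) = 3.875000
  f(mid) > 0, so root is in [7.000000, 7.500000]

Step 2: midpoint = (7.000000 + 7.500000)/2 = 7.250000
  f(7.250000) = -36.921875
  f(mid) < 0, so root is in [7.250000, 7.500000]

Step 3: midpoint = (7.250000 + 7.500000)/2 = 7.375000
  f(7.375000) = -16.869141
  f(mid) < 0, so root is in [7.375000, 7.500000]

midpoint = 7.375000


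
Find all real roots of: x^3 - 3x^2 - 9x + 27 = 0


Let p(x) = x^3 - 3x^2 - 9x + 27. By the rational root theorem (leading coefficient 1), any rational root is an integer divisor of 27: try ±1, ±2, ... in turn.
Test x = 1: value = 16 ≠ 0.
Test x = -1: value = 32 ≠ 0.
Test x = 3: value = 0 ✓, so (x - 3) is a factor.
Synthetic division by (x - 3): bring down 1; 1(3) - 3 = 0; 0(3) - 9 = -9; (-9)(3) + 27 = 0 → quotient x^2 - 9, remainder 0.
Solve the quadratic x^2 - 9 = 0: discriminant = 0^2 - 4(1)(-9) = 0 + 36 = 36.
sqrt(36) = 6, so x = (0 ± 6)/2: x = 3 or x = -3.

x = -3, x = 3 (multiplicity 2)


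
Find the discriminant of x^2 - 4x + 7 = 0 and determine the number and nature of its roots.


For ax^2 + bx + c = 0, discriminant D = b^2 - 4ac
Here a = 1, b = -4, c = 7
D = (-4)^2 - 4(1)(7) = 16 - 28 = -12

D = -12 < 0
The equation has no real roots (2 complex conjugate roots).

Discriminant = -12, no real roots (2 complex conjugate roots)


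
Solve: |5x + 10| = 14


An absolute value equation |expr| = 14 gives two cases:
Case 1: 5x + 10 = 14
  5x = 4, so x = 4/5
Case 2: 5x + 10 = -14
  5x = -24, so x = -24/5

x = -24/5, x = 4/5


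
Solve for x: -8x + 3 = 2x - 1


Starting with: -8x + 3 = 2x - 1
Move all x terms to left: (-8 - 2)x = -1 - 3
Simplify: -10x = -4
Divide both sides by -10: x = 2/5

x = 2/5


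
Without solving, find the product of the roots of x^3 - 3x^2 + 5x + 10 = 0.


By Vieta's formulas for x^3 + bx^2 + cx + d = 0:
  r1 + r2 + r3 = -b/a = 3
  r1*r2 + r1*r3 + r2*r3 = c/a = 5
  r1*r2*r3 = -d/a = -10


Product = -10


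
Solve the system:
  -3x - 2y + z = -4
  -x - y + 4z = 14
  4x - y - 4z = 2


Using Cramer's rule. Expand each determinant along the first row.
D  = (-3)*[(-1)*(-4) - 4*(-1)] - (-2)*[(-1)*(-4) - 4*4] + 1*[(-1)*(-1) - (-1)*4]
  = (-3)*(8) - (-2)*(-12) + 1*(5) = -43
Dx = (-4)*[(-1)*(-4) - 4*(-1)] - (-2)*[14*(-4) - 4*2] + 1*[14*(-1) - (-1)*2]
  = (-4)*(8) - (-2)*(-64) + 1*(-12) = -172
Dy = (-3)*[14*(-4) - 4*2] - (-4)*[(-1)*(-4) - 4*4] + 1*[(-1)*2 - 14*4]
  = (-3)*(-64) - (-4)*(-12) + 1*(-58) = 86
Dz = (-3)*[(-1)*2 - 14*(-1)] - (-2)*[(-1)*2 - 14*4] + (-4)*[(-1)*(-1) - (-1)*4]
  = (-3)*(12) - (-2)*(-58) + (-4)*(5) = -172
x = Dx/D = -172/-43 = 4, y = Dy/D = 86/-43 = -2, z = Dz/D = -172/-43 = 4
Check eq1: (-3)(4) + (-2)(-2) + (1)(4) = -4 = -4 ✓
Check eq2: (-1)(4) + (-1)(-2) + (4)(4) = 14 = 14 ✓
Check eq3: (4)(4) + (-1)(-2) + (-4)(4) = 2 = 2 ✓

x = 4, y = -2, z = 4


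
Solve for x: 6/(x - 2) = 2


Multiply both sides by (x - 2): 6 = 2(x - 2)
Distribute: 6 = 2x - 4
2x = 6 + 4 = 10
x = 5

x = 5


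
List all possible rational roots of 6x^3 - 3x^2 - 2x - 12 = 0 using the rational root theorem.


Rational root theorem: possible roots are ±p/q where:
  p divides the constant term (-12): p ∈ {1, 2, 3, 4, 6, 12}
  q divides the leading coefficient (6): q ∈ {1, 2, 3, 6}

All possible rational roots: -12, -6, -4, -3, -2, -3/2, -4/3, -1, -2/3, -1/2, -1/3, -1/6, 1/6, 1/3, 1/2, 2/3, 1, 4/3, 3/2, 2, 3, 4, 6, 12

-12, -6, -4, -3, -2, -3/2, -4/3, -1, -2/3, -1/2, -1/3, -1/6, 1/6, 1/3, 1/2, 2/3, 1, 4/3, 3/2, 2, 3, 4, 6, 12


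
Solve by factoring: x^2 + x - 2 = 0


We need two numbers that multiply to -2 and add to 1.
Those numbers are 2 and -1 (since 2 * (-1) = -2 and 2 + (-1) = 1).
So x^2 + x - 2 = (x + 2)(x - 1) = 0
Setting each factor to zero: x = -2 or x = 1

x = -2, x = 1


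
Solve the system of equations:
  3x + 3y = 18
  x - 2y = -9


Using Cramer's rule:
Determinant D = (3)(-2) - (1)(3) = -6 - 3 = -9
Dx = (18)(-2) - (-9)(3) = -36 + 27 = -9
Dy = (3)(-9) - (1)(18) = -27 - 18 = -45
x = Dx/D = -9/-9 = 1
y = Dy/D = -45/-9 = 5

x = 1, y = 5


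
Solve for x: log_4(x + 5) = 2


Convert to exponential form: x + 5 = 4^2 = 16
x = 16 - 5 = 11
Check: log_4(11 + 5) = log_4(16) = log_4(16) = 2 ✓

x = 11


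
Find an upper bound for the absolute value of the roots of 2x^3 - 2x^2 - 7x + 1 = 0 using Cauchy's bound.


Cauchy's bound: all roots r satisfy |r| <= 1 + max(|a_i/a_n|) for i = 0,...,n-1
where a_n is the leading coefficient.

Coefficients: [2, -2, -7, 1]
Leading coefficient a_n = 2
Ratios |a_i/a_n|: 1, 7/2, 1/2
Maximum ratio: 7/2
Cauchy's bound: |r| <= 1 + 7/2 = 9/2

Upper bound = 9/2


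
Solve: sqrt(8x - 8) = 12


Square both sides: 8x - 8 = 12^2 = 144
8x = 144 + 8 = 152
x = 19
Check: sqrt(8*19 - 8) = sqrt(144) = 12 ✓

x = 19


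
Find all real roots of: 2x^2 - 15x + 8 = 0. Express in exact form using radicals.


Using the quadratic formula: x = (-b ± sqrt(b^2 - 4ac)) / (2a)
Here a = 2, b = -15, c = 8
Discriminant = b^2 - 4ac = (-15)^2 - 4(2)(8) = 225 - 64 = 161
Since discriminant = 161 > 0, there are two real roots.
x = (15 ± sqrt(161)) / 4
Numerically: x ≈ 6.9221 or x ≈ 0.5779

x = (15 + sqrt(161)) / 4 or x = (15 - sqrt(161)) / 4


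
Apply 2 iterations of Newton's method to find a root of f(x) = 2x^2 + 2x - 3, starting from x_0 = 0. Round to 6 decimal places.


Newton's method: x_(n+1) = x_n - f(x_n)/f'(x_n)
f(x) = 2x^2 + 2x - 3
f'(x) = 4x + 2

Iteration 1:
  f(0.000000) = -3.000000
  f'(0.000000) = 2.000000
  x_1 = 0.000000 - (-3.000000)/(2.000000) = 1.500000

Iteration 2:
  f(1.500000) = 4.500000
  f'(1.500000) = 8.000000
  x_2 = 1.500000 - (4.500000)/(8.000000) = 0.937500

x_2 = 0.937500


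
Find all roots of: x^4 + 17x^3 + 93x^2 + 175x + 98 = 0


Let p(x) = x^4 + 17x^3 + 93x^2 + 175x + 98. By the rational root theorem (leading coefficient 1), any rational root is an integer divisor of 98: try ±1, ±2, ... in turn.
Test x = 1: value = 384 ≠ 0.
Test x = -1: value = 0 ✓, so (x + 1) is a factor.
Synthetic division by (x + 1): bring down 1; 1(-1) + 17 = 16; 16(-1) + 93 = 77; 77(-1) + 175 = 98; 98(-1) + 98 = 0 → quotient x^3 + 16x^2 + 77x + 98, remainder 0.
Continue with the quotient x^3 + 16x^2 + 77x + 98 (candidates must divide 98; re-test x = -1 first in case it repeats).
Test x = -1: value = 36 ≠ 0.
Test x = 2: value = 324 ≠ 0.
Test x = -2: value = 0 ✓, so (x + 2) is a factor.
Synthetic division by (x + 2): bring down 1; 1(-2) + 16 = 14; 14(-2) + 77 = 49; 49(-2) + 98 = 0 → quotient x^2 + 14x + 49, remainder 0.
Solve the quadratic x^2 + 14x + 49 = 0: discriminant = 14^2 - 4(1)(49) = 196 - 196 = 0.
Discriminant = 0, so a double root: x = -14/2 = -7.
Collecting all roots found:

x = -7 (multiplicity 2), x = -2, x = -1


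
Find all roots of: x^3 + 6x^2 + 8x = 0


The constant term is 0, so x = 0 is a root. Factor out x:
  x^2 + 6x + 8 = 0
Solve the quadratic x^2 + 6x + 8 = 0: discriminant = 6^2 - 4(1)(8) = 36 - 32 = 4.
sqrt(4) = 2, so x = (-6 ± 2)/2: x = -2 or x = -4.
Collecting all roots found:

x = -4, x = -2, x = 0


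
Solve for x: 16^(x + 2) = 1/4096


Express both sides with the same base.
1/4096 = 16^(-3)
Since the bases match, equate exponents: x + 2 = -3
So x = -3 - (2) = -5

x = -5


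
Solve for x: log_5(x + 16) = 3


Convert to exponential form: x + 16 = 5^3 = 125
x = 125 - 16 = 109
Check: log_5(109 + 16) = log_5(125) = log_5(125) = 3 ✓

x = 109


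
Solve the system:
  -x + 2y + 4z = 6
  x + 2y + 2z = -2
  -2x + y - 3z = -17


Using Cramer's rule. Expand each determinant along the first row.
D  = (-1)*[2*(-3) - 2*1] - 2*[1*(-3) - 2*(-2)] + 4*[1*1 - 2*(-2)]
  = (-1)*(-8) - 2*(1) + 4*(5) = 26
Dx = 6*[2*(-3) - 2*1] - 2*[(-2)*(-3) - 2*(-17)] + 4*[(-2)*1 - 2*(-17)]
  = 6*(-8) - 2*(40) + 4*(32) = 0
Dy = (-1)*[(-2)*(-3) - 2*(-17)] - 6*[1*(-3) - 2*(-2)] + 4*[1*(-17) - (-2)*(-2)]
  = (-1)*(40) - 6*(1) + 4*(-21) = -130
Dz = (-1)*[2*(-17) - (-2)*1] - 2*[1*(-17) - (-2)*(-2)] + 6*[1*1 - 2*(-2)]
  = (-1)*(-32) - 2*(-21) + 6*(5) = 104
x = Dx/D = 0/26 = 0, y = Dy/D = -130/26 = -5, z = Dz/D = 104/26 = 4
Check eq1: (-1)(0) + (2)(-5) + (4)(4) = 6 = 6 ✓
Check eq2: (1)(0) + (2)(-5) + (2)(4) = -2 = -2 ✓
Check eq3: (-2)(0) + (1)(-5) + (-3)(4) = -17 = -17 ✓

x = 0, y = -5, z = 4


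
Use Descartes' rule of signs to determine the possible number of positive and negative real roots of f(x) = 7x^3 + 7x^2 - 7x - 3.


Descartes' rule of signs:

For positive roots, count sign changes in f(x) = 7x^3 + 7x^2 - 7x - 3:
Signs of coefficients: +, +, -, -
Number of sign changes: 1
Possible positive real roots: 1

For negative roots, examine f(-x) = -7x^3 + 7x^2 + 7x - 3:
Signs of coefficients: -, +, +, -
Number of sign changes: 2
Possible negative real roots: 2, 0

Positive roots: 1; Negative roots: 2 or 0


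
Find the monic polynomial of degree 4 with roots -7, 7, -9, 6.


A monic polynomial with roots -7, 7, -9, 6 is:
p(x) = (x + 7)(x - 7)(x + 9)(x - 6)
After multiplying by (x + 7): x + 7
After multiplying by (x - 7): x^2 - 49
After multiplying by (x + 9): x^3 + 9x^2 - 49x - 441
After multiplying by (x - 6): x^4 + 3x^3 - 103x^2 - 147x + 2646

x^4 + 3x^3 - 103x^2 - 147x + 2646


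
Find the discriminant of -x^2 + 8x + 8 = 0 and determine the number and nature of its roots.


For ax^2 + bx + c = 0, discriminant D = b^2 - 4ac
Here a = -1, b = 8, c = 8
D = (8)^2 - 4(-1)(8) = 64 + 32 = 96

D = 96 > 0 but not a perfect square
The equation has 2 distinct real irrational roots.

Discriminant = 96, 2 distinct real irrational roots


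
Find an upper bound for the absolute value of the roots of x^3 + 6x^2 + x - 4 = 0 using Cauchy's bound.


Cauchy's bound: all roots r satisfy |r| <= 1 + max(|a_i/a_n|) for i = 0,...,n-1
where a_n is the leading coefficient.

Coefficients: [1, 6, 1, -4]
Leading coefficient a_n = 1
Ratios |a_i/a_n|: 6, 1, 4
Maximum ratio: 6
Cauchy's bound: |r| <= 1 + 6 = 7

Upper bound = 7


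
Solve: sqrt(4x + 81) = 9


Square both sides: 4x + 81 = 9^2 = 81
4x = 81 - 81 = 0
x = 0
Check: sqrt(4*0 + 81) = sqrt(81) = 9 ✓

x = 0


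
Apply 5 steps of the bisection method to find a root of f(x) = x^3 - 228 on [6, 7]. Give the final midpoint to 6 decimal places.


f(x) = x^3 - 228
f(6) = -12 < 0
f(7) = 115 > 0

Step 1: midpoint = (6.000000 + 7.000000)/2 = 6.500000
  f(6.500000) = 46.625000
  f(mid) > 0, so root is in [6.000000, 6.500000]

Step 2: midpoint = (6.000000 + 6.500000)/2 = 6.250000
  f(6.250000) = 16.140625
  f(mid) > 0, so root is in [6.000000, 6.250000]

Step 3: midpoint = (6.000000 + 6.250000)/2 = 6.125000
  f(6.125000) = 1.783203
  f(mid) > 0, so root is in [6.000000, 6.125000]

Step 4: midpoint = (6.000000 + 6.125000)/2 = 6.062500
  f(6.062500) = -5.179443
  f(mid) < 0, so root is in [6.062500, 6.125000]

Step 5: midpoint = (6.062500 + 6.125000)/2 = 6.093750
  f(6.093750) = -1.715973
  f(mid) < 0, so root is in [6.093750, 6.125000]

midpoint = 6.093750


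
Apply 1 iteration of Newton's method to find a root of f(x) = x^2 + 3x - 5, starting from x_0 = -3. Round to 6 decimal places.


Newton's method: x_(n+1) = x_n - f(x_n)/f'(x_n)
f(x) = x^2 + 3x - 5
f'(x) = 2x + 3

Iteration 1:
  f(-3.000000) = -5.000000
  f'(-3.000000) = -3.000000
  x_1 = -3.000000 - (-5.000000)/(-3.000000) = -4.666667

x_1 = -4.666667


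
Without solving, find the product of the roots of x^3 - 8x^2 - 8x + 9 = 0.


By Vieta's formulas for x^3 + bx^2 + cx + d = 0:
  r1 + r2 + r3 = -b/a = 8
  r1*r2 + r1*r3 + r2*r3 = c/a = -8
  r1*r2*r3 = -d/a = -9


Product = -9


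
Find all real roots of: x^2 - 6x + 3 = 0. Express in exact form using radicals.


Using the quadratic formula: x = (-b ± sqrt(b^2 - 4ac)) / (2a)
Here a = 1, b = -6, c = 3
Discriminant = b^2 - 4ac = (-6)^2 - 4(1)(3) = 36 - 12 = 24
Since discriminant = 24 > 0, there are two real roots.
x = (6 ± 2*sqrt(6)) / 2
Simplifying: x = 3 ± sqrt(6)
Numerically: x ≈ 5.4495 or x ≈ 0.5505

x = 3 + sqrt(6) or x = 3 - sqrt(6)


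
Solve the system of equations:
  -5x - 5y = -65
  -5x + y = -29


Using Cramer's rule:
Determinant D = (-5)(1) - (-5)(-5) = -5 - 25 = -30
Dx = (-65)(1) - (-29)(-5) = -65 - 145 = -210
Dy = (-5)(-29) - (-5)(-65) = 145 - 325 = -180
x = Dx/D = -210/-30 = 7
y = Dy/D = -180/-30 = 6

x = 7, y = 6


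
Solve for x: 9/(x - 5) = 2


Multiply both sides by (x - 5): 9 = 2(x - 5)
Distribute: 9 = 2x - 10
2x = 9 + 10 = 19
x = 19/2

x = 19/2


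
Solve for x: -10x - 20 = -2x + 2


Starting with: -10x - 20 = -2x + 2
Move all x terms to left: (-10 + 2)x = 2 + 20
Simplify: -8x = 22
Divide both sides by -8: x = -11/4

x = -11/4


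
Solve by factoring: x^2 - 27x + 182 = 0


We need two numbers that multiply to 182 and add to -27.
Those numbers are -13 and -14 (since (-13) * (-14) = 182 and (-13) + (-14) = -27).
So x^2 - 27x + 182 = (x - 13)(x - 14) = 0
Setting each factor to zero: x = 13 or x = 14

x = 13, x = 14


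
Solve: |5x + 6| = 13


An absolute value equation |expr| = 13 gives two cases:
Case 1: 5x + 6 = 13
  5x = 7, so x = 7/5
Case 2: 5x + 6 = -13
  5x = -19, so x = -19/5

x = -19/5, x = 7/5


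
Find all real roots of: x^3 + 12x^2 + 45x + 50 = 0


Let p(x) = x^3 + 12x^2 + 45x + 50. By the rational root theorem (leading coefficient 1), any rational root is an integer divisor of 50: try ±1, ±2, ... in turn.
Test x = 1: value = 108 ≠ 0.
Test x = -1: value = 16 ≠ 0.
Test x = 2: value = 196 ≠ 0.
Test x = -2: value = 0 ✓, so (x + 2) is a factor.
Synthetic division by (x + 2): bring down 1; 1(-2) + 12 = 10; 10(-2) + 45 = 25; 25(-2) + 50 = 0 → quotient x^2 + 10x + 25, remainder 0.
Solve the quadratic x^2 + 10x + 25 = 0: discriminant = 10^2 - 4(1)(25) = 100 - 100 = 0.
Discriminant = 0, so a double root: x = -10/2 = -5.

x = -5 (multiplicity 2), x = -2


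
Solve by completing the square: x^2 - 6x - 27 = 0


Start: x^2 - 6x - 27 = 0
Move constant: x^2 - 6x = 27
Half of -6 is -3, squared is 9
Add 9 to both sides: x^2 - 6x + 9 = 36
(x - 3)^2 = 36
x - 3 = ±6
x = 3 + 6 = 9 or x = 3 - 6 = -3

x = -3, x = 9


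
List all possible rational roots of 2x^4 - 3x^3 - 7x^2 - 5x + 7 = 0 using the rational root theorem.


Rational root theorem: possible roots are ±p/q where:
  p divides the constant term (7): p ∈ {1, 7}
  q divides the leading coefficient (2): q ∈ {1, 2}

All possible rational roots: -7, -7/2, -1, -1/2, 1/2, 1, 7/2, 7

-7, -7/2, -1, -1/2, 1/2, 1, 7/2, 7


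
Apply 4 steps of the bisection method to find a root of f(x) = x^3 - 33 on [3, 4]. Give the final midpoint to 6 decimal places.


f(x) = x^3 - 33
f(3) = -6 < 0
f(4) = 31 > 0

Step 1: midpoint = (3.000000 + 4.000000)/2 = 3.500000
  f(3.500000) = 9.875000
  f(mid) > 0, so root is in [3.000000, 3.500000]

Step 2: midpoint = (3.000000 + 3.500000)/2 = 3.250000
  f(3.250000) = 1.328125
  f(mid) > 0, so root is in [3.000000, 3.250000]

Step 3: midpoint = (3.000000 + 3.250000)/2 = 3.125000
  f(3.125000) = -2.482422
  f(mid) < 0, so root is in [3.125000, 3.250000]

Step 4: midpoint = (3.125000 + 3.250000)/2 = 3.187500
  f(3.187500) = -0.614502
  f(mid) < 0, so root is in [3.187500, 3.250000]

midpoint = 3.187500


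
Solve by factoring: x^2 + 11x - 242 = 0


We need two numbers that multiply to -242 and add to 11.
Those numbers are -11 and 22 (since (-11) * 22 = -242 and (-11) + 22 = 11).
So x^2 + 11x - 242 = (x - 11)(x + 22) = 0
Setting each factor to zero: x = 11 or x = -22

x = -22, x = 11


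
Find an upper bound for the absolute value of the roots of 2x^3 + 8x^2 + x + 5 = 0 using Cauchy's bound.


Cauchy's bound: all roots r satisfy |r| <= 1 + max(|a_i/a_n|) for i = 0,...,n-1
where a_n is the leading coefficient.

Coefficients: [2, 8, 1, 5]
Leading coefficient a_n = 2
Ratios |a_i/a_n|: 4, 1/2, 5/2
Maximum ratio: 4
Cauchy's bound: |r| <= 1 + 4 = 5

Upper bound = 5


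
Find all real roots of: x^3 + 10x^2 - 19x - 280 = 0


Let p(x) = x^3 + 10x^2 - 19x - 280. By the rational root theorem (leading coefficient 1), any rational root is an integer divisor of 280: try ±1, ±2, ... in turn.
Test x = 1: value = -288 ≠ 0.
Test x = -1: value = -252 ≠ 0.
Test x = 2: value = -270 ≠ 0.
Test x = -2: value = -210 ≠ 0.
Test x = 4: value = -132 ≠ 0.
Test x = -4: value = -108 ≠ 0.
Test x = 5: value = 0 ✓, so (x - 5) is a factor.
Synthetic division by (x - 5): bring down 1; 1(5) + 10 = 15; 15(5) - 19 = 56; 56(5) - 280 = 0 → quotient x^2 + 15x + 56, remainder 0.
Solve the quadratic x^2 + 15x + 56 = 0: discriminant = 15^2 - 4(1)(56) = 225 - 224 = 1.
sqrt(1) = 1, so x = (-15 ± 1)/2: x = -7 or x = -8.

x = -8, x = -7, x = 5


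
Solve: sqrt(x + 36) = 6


Square both sides: x + 36 = 6^2 = 36
x = 36 - 36 = 0
x = 0
Check: sqrt(1*0 + 36) = sqrt(36) = 6 ✓

x = 0


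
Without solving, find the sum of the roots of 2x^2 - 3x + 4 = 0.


By Vieta's formulas for ax^2 + bx + c = 0:
  Sum of roots = -b/a
  Product of roots = c/a

Here a = 2, b = -3, c = 4
Sum = -(-3)/2 = 3/2
Product = 4/2 = 2

Sum = 3/2


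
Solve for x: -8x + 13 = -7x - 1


Starting with: -8x + 13 = -7x - 1
Move all x terms to left: (-8 + 7)x = -1 - 13
Simplify: -x = -14
Divide both sides by -1: x = 14

x = 14


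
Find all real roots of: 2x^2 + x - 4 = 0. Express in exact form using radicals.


Using the quadratic formula: x = (-b ± sqrt(b^2 - 4ac)) / (2a)
Here a = 2, b = 1, c = -4
Discriminant = b^2 - 4ac = 1^2 - 4(2)(-4) = 1 + 32 = 33
Since discriminant = 33 > 0, there are two real roots.
x = (-1 ± sqrt(33)) / 4
Numerically: x ≈ 1.1861 or x ≈ -1.6861

x = (-1 + sqrt(33)) / 4 or x = (-1 - sqrt(33)) / 4


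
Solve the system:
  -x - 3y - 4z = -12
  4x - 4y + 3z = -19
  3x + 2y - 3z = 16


Using Cramer's rule. Expand each determinant along the first row.
D  = (-1)*[(-4)*(-3) - 3*2] - (-3)*[4*(-3) - 3*3] + (-4)*[4*2 - (-4)*3]
  = (-1)*(6) - (-3)*(-21) + (-4)*(20) = -149
Dx = (-12)*[(-4)*(-3) - 3*2] - (-3)*[(-19)*(-3) - 3*16] + (-4)*[(-19)*2 - (-4)*16]
  = (-12)*(6) - (-3)*(9) + (-4)*(26) = -149
Dy = (-1)*[(-19)*(-3) - 3*16] - (-12)*[4*(-3) - 3*3] + (-4)*[4*16 - (-19)*3]
  = (-1)*(9) - (-12)*(-21) + (-4)*(121) = -745
Dz = (-1)*[(-4)*16 - (-19)*2] - (-3)*[4*16 - (-19)*3] + (-12)*[4*2 - (-4)*3]
  = (-1)*(-26) - (-3)*(121) + (-12)*(20) = 149
x = Dx/D = -149/-149 = 1, y = Dy/D = -745/-149 = 5, z = Dz/D = 149/-149 = -1
Check eq1: (-1)(1) + (-3)(5) + (-4)(-1) = -12 = -12 ✓
Check eq2: (4)(1) + (-4)(5) + (3)(-1) = -19 = -19 ✓
Check eq3: (3)(1) + (2)(5) + (-3)(-1) = 16 = 16 ✓

x = 1, y = 5, z = -1


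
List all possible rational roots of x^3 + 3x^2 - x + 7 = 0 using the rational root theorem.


Rational root theorem: possible roots are ±p/q where:
  p divides the constant term (7): p ∈ {1, 7}
  q divides the leading coefficient (1): q ∈ {1}

All possible rational roots: -7, -1, 1, 7

-7, -1, 1, 7


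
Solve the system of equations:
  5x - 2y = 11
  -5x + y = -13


Using Cramer's rule:
Determinant D = (5)(1) - (-5)(-2) = 5 - 10 = -5
Dx = (11)(1) - (-13)(-2) = 11 - 26 = -15
Dy = (5)(-13) - (-5)(11) = -65 + 55 = -10
x = Dx/D = -15/-5 = 3
y = Dy/D = -10/-5 = 2

x = 3, y = 2


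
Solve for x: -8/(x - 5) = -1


Multiply both sides by (x - 5): -8 = -1(x - 5)
Distribute: -8 = -x + 5
-x = -8 - 5 = -13
x = 13

x = 13


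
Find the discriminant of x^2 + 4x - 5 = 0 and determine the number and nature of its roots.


For ax^2 + bx + c = 0, discriminant D = b^2 - 4ac
Here a = 1, b = 4, c = -5
D = (4)^2 - 4(1)(-5) = 16 + 20 = 36

D = 36 > 0 and is a perfect square (sqrt = 6)
The equation has 2 distinct real rational roots.

Discriminant = 36, 2 distinct real rational roots


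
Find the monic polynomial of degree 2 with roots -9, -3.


A monic polynomial with roots -9, -3 is:
p(x) = (x + 9)(x + 3)
After multiplying by (x + 9): x + 9
After multiplying by (x + 3): x^2 + 12x + 27

x^2 + 12x + 27


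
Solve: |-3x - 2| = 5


An absolute value equation |expr| = 5 gives two cases:
Case 1: -3x - 2 = 5
  -3x = 7, so x = -7/3
Case 2: -3x - 2 = -5
  -3x = -3, so x = 1

x = -7/3, x = 1


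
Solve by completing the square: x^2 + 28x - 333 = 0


Start: x^2 + 28x - 333 = 0
Move constant: x^2 + 28x = 333
Half of 28 is 14, squared is 196
Add 196 to both sides: x^2 + 28x + 196 = 529
(x + 14)^2 = 529
x + 14 = ±23
x = -14 + 23 = 9 or x = -14 - 23 = -37

x = -37, x = 9


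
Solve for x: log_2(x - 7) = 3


Convert to exponential form: x - 7 = 2^3 = 8
x = 8 + 7 = 15
Check: log_2(15 - 7) = log_2(8) = log_2(8) = 3 ✓

x = 15


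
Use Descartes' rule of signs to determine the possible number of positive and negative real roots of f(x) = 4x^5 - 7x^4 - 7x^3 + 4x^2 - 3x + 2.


Descartes' rule of signs:

For positive roots, count sign changes in f(x) = 4x^5 - 7x^4 - 7x^3 + 4x^2 - 3x + 2:
Signs of coefficients: +, -, -, +, -, +
Number of sign changes: 4
Possible positive real roots: 4, 2, 0

For negative roots, examine f(-x) = -4x^5 - 7x^4 + 7x^3 + 4x^2 + 3x + 2:
Signs of coefficients: -, -, +, +, +, +
Number of sign changes: 1
Possible negative real roots: 1

Positive roots: 4 or 2 or 0; Negative roots: 1


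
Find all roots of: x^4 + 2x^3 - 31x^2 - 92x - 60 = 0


Let p(x) = x^4 + 2x^3 - 31x^2 - 92x - 60. By the rational root theorem (leading coefficient 1), any rational root is an integer divisor of 60: try ±1, ±2, ... in turn.
Test x = 1: value = -180 ≠ 0.
Test x = -1: value = 0 ✓, so (x + 1) is a factor.
Synthetic division by (x + 1): bring down 1; 1(-1) + 2 = 1; 1(-1) - 31 = -32; (-32)(-1) - 92 = -60; (-60)(-1) - 60 = 0 → quotient x^3 + x^2 - 32x - 60, remainder 0.
Continue with the quotient x^3 + x^2 - 32x - 60 (candidates must divide 60; re-test x = -1 first in case it repeats).
Test x = -1: value = -28 ≠ 0.
Test x = 2: value = -112 ≠ 0.
Test x = -2: value = 0 ✓, so (x + 2) is a factor.
Synthetic division by (x + 2): bring down 1; 1(-2) + 1 = -1; (-1)(-2) - 32 = -30; (-30)(-2) - 60 = 0 → quotient x^2 - x - 30, remainder 0.
Solve the quadratic x^2 - x - 30 = 0: discriminant = (-1)^2 - 4(1)(-30) = 1 + 120 = 121.
sqrt(121) = 11, so x = (1 ± 11)/2: x = 6 or x = -5.
Collecting all roots found:

x = -5, x = -2, x = -1, x = 6


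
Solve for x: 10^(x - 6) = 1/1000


Express both sides with the same base.
1/1000 = 10^(-3)
Since the bases match, equate exponents: x - 6 = -3
So x = -3 - (-6) = 3

x = 3


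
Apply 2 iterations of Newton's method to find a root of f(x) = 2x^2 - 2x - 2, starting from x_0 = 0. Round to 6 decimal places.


Newton's method: x_(n+1) = x_n - f(x_n)/f'(x_n)
f(x) = 2x^2 - 2x - 2
f'(x) = 4x - 2

Iteration 1:
  f(0.000000) = -2.000000
  f'(0.000000) = -2.000000
  x_1 = 0.000000 - (-2.000000)/(-2.000000) = -1.000000

Iteration 2:
  f(-1.000000) = 2.000000
  f'(-1.000000) = -6.000000
  x_2 = -1.000000 - (2.000000)/(-6.000000) = -0.666667

x_2 = -0.666667


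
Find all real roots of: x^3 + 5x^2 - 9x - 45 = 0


Let p(x) = x^3 + 5x^2 - 9x - 45. By the rational root theorem (leading coefficient 1), any rational root is an integer divisor of 45: try ±1, ±2, ... in turn.
Test x = 1: value = -48 ≠ 0.
Test x = -1: value = -32 ≠ 0.
Test x = 3: value = 0 ✓, so (x - 3) is a factor.
Synthetic division by (x - 3): bring down 1; 1(3) + 5 = 8; 8(3) - 9 = 15; 15(3) - 45 = 0 → quotient x^2 + 8x + 15, remainder 0.
Solve the quadratic x^2 + 8x + 15 = 0: discriminant = 8^2 - 4(1)(15) = 64 - 60 = 4.
sqrt(4) = 2, so x = (-8 ± 2)/2: x = -3 or x = -5.

x = -5, x = -3, x = 3


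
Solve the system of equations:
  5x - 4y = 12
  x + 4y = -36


Using Cramer's rule:
Determinant D = (5)(4) - (1)(-4) = 20 + 4 = 24
Dx = (12)(4) - (-36)(-4) = 48 - 144 = -96
Dy = (5)(-36) - (1)(12) = -180 - 12 = -192
x = Dx/D = -96/24 = -4
y = Dy/D = -192/24 = -8

x = -4, y = -8


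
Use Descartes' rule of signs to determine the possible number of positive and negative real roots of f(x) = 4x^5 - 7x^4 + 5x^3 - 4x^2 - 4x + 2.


Descartes' rule of signs:

For positive roots, count sign changes in f(x) = 4x^5 - 7x^4 + 5x^3 - 4x^2 - 4x + 2:
Signs of coefficients: +, -, +, -, -, +
Number of sign changes: 4
Possible positive real roots: 4, 2, 0

For negative roots, examine f(-x) = -4x^5 - 7x^4 - 5x^3 - 4x^2 + 4x + 2:
Signs of coefficients: -, -, -, -, +, +
Number of sign changes: 1
Possible negative real roots: 1

Positive roots: 4 or 2 or 0; Negative roots: 1


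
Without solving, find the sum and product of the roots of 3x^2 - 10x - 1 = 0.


By Vieta's formulas for ax^2 + bx + c = 0:
  Sum of roots = -b/a
  Product of roots = c/a

Here a = 3, b = -10, c = -1
Sum = -(-10)/3 = 10/3
Product = -1/3 = -1/3

Sum = 10/3, Product = -1/3


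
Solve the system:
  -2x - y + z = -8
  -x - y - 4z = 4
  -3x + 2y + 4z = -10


Using Cramer's rule. Expand each determinant along the first row.
D  = (-2)*[(-1)*4 - (-4)*2] - (-1)*[(-1)*4 - (-4)*(-3)] + 1*[(-1)*2 - (-1)*(-3)]
  = (-2)*(4) - (-1)*(-16) + 1*(-5) = -29
Dx = (-8)*[(-1)*4 - (-4)*2] - (-1)*[4*4 - (-4)*(-10)] + 1*[4*2 - (-1)*(-10)]
  = (-8)*(4) - (-1)*(-24) + 1*(-2) = -58
Dy = (-2)*[4*4 - (-4)*(-10)] - (-8)*[(-1)*4 - (-4)*(-3)] + 1*[(-1)*(-10) - 4*(-3)]
  = (-2)*(-24) - (-8)*(-16) + 1*(22) = -58
Dz = (-2)*[(-1)*(-10) - 4*2] - (-1)*[(-1)*(-10) - 4*(-3)] + (-8)*[(-1)*2 - (-1)*(-3)]
  = (-2)*(2) - (-1)*(22) + (-8)*(-5) = 58
x = Dx/D = -58/-29 = 2, y = Dy/D = -58/-29 = 2, z = Dz/D = 58/-29 = -2
Check eq1: (-2)(2) + (-1)(2) + (1)(-2) = -8 = -8 ✓
Check eq2: (-1)(2) + (-1)(2) + (-4)(-2) = 4 = 4 ✓
Check eq3: (-3)(2) + (2)(2) + (4)(-2) = -10 = -10 ✓

x = 2, y = 2, z = -2


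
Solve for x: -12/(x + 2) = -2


Multiply both sides by (x + 2): -12 = -2(x + 2)
Distribute: -12 = -2x - 4
-2x = -12 + 4 = -8
x = 4

x = 4


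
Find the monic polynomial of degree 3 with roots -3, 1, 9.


A monic polynomial with roots -3, 1, 9 is:
p(x) = (x + 3)(x - 1)(x - 9)
After multiplying by (x + 3): x + 3
After multiplying by (x - 1): x^2 + 2x - 3
After multiplying by (x - 9): x^3 - 7x^2 - 21x + 27

x^3 - 7x^2 - 21x + 27


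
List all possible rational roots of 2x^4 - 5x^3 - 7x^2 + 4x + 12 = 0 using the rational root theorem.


Rational root theorem: possible roots are ±p/q where:
  p divides the constant term (12): p ∈ {1, 2, 3, 4, 6, 12}
  q divides the leading coefficient (2): q ∈ {1, 2}

All possible rational roots: -12, -6, -4, -3, -2, -3/2, -1, -1/2, 1/2, 1, 3/2, 2, 3, 4, 6, 12

-12, -6, -4, -3, -2, -3/2, -1, -1/2, 1/2, 1, 3/2, 2, 3, 4, 6, 12


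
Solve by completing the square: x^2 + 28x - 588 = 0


Start: x^2 + 28x - 588 = 0
Move constant: x^2 + 28x = 588
Half of 28 is 14, squared is 196
Add 196 to both sides: x^2 + 28x + 196 = 784
(x + 14)^2 = 784
x + 14 = ±28
x = -14 + 28 = 14 or x = -14 - 28 = -42

x = -42, x = 14


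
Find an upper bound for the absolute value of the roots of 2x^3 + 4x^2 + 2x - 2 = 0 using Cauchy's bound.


Cauchy's bound: all roots r satisfy |r| <= 1 + max(|a_i/a_n|) for i = 0,...,n-1
where a_n is the leading coefficient.

Coefficients: [2, 4, 2, -2]
Leading coefficient a_n = 2
Ratios |a_i/a_n|: 2, 1, 1
Maximum ratio: 2
Cauchy's bound: |r| <= 1 + 2 = 3

Upper bound = 3


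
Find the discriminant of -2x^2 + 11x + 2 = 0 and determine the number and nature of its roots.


For ax^2 + bx + c = 0, discriminant D = b^2 - 4ac
Here a = -2, b = 11, c = 2
D = (11)^2 - 4(-2)(2) = 121 + 16 = 137

D = 137 > 0 but not a perfect square
The equation has 2 distinct real irrational roots.

Discriminant = 137, 2 distinct real irrational roots


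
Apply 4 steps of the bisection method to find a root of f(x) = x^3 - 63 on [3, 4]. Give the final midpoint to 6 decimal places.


f(x) = x^3 - 63
f(3) = -36 < 0
f(4) = 1 > 0

Step 1: midpoint = (3.000000 + 4.000000)/2 = 3.500000
  f(3.500000) = -20.125000
  f(mid) < 0, so root is in [3.500000, 4.000000]

Step 2: midpoint = (3.500000 + 4.000000)/2 = 3.750000
  f(3.750000) = -10.265625
  f(mid) < 0, so root is in [3.750000, 4.000000]

Step 3: midpoint = (3.750000 + 4.000000)/2 = 3.875000
  f(3.875000) = -4.814453
  f(mid) < 0, so root is in [3.875000, 4.000000]

Step 4: midpoint = (3.875000 + 4.000000)/2 = 3.937500
  f(3.937500) = -1.953369
  f(mid) < 0, so root is in [3.937500, 4.000000]

midpoint = 3.937500


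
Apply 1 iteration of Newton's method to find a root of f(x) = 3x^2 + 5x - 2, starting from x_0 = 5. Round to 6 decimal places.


Newton's method: x_(n+1) = x_n - f(x_n)/f'(x_n)
f(x) = 3x^2 + 5x - 2
f'(x) = 6x + 5

Iteration 1:
  f(5.000000) = 98.000000
  f'(5.000000) = 35.000000
  x_1 = 5.000000 - (98.000000)/(35.000000) = 2.200000

x_1 = 2.200000


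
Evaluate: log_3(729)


We need the exponent such that 3^? = 729
3^6 = 729
Therefore log_3(729) = 6

6


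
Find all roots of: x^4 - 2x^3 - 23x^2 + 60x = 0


The constant term is 0, so x = 0 is a root. Factor out x:
  x^3 - 2x^2 - 23x + 60 = 0
Let p(x) = x^3 - 2x^2 - 23x + 60. By the rational root theorem (leading coefficient 1), any rational root is an integer divisor of 60: try ±1, ±2, ... in turn.
Test x = 1: value = 36 ≠ 0.
Test x = -1: value = 80 ≠ 0.
Test x = 2: value = 14 ≠ 0.
Test x = -2: value = 90 ≠ 0.
Test x = 3: value = 0 ✓, so (x - 3) is a factor.
Synthetic division by (x - 3): bring down 1; 1(3) - 2 = 1; 1(3) - 23 = -20; (-20)(3) + 60 = 0 → quotient x^2 + x - 20, remainder 0.
Solve the quadratic x^2 + x - 20 = 0: discriminant = 1^2 - 4(1)(-20) = 1 + 80 = 81.
sqrt(81) = 9, so x = (-1 ± 9)/2: x = 4 or x = -5.
Collecting all roots found:

x = -5, x = 0, x = 3, x = 4


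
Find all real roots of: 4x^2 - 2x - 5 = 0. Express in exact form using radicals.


Using the quadratic formula: x = (-b ± sqrt(b^2 - 4ac)) / (2a)
Here a = 4, b = -2, c = -5
Discriminant = b^2 - 4ac = (-2)^2 - 4(4)(-5) = 4 + 80 = 84
Since discriminant = 84 > 0, there are two real roots.
x = (2 ± 2*sqrt(21)) / 8
Simplifying: x = (1 ± sqrt(21)) / 4
Numerically: x ≈ 1.3956 or x ≈ -0.8956

x = (1 + sqrt(21)) / 4 or x = (1 - sqrt(21)) / 4


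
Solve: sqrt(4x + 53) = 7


Square both sides: 4x + 53 = 7^2 = 49
4x = 49 - 53 = -4
x = -1
Check: sqrt(4*(-1) + 53) = sqrt(49) = 7 ✓

x = -1


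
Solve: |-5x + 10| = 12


An absolute value equation |expr| = 12 gives two cases:
Case 1: -5x + 10 = 12
  -5x = 2, so x = -2/5
Case 2: -5x + 10 = -12
  -5x = -22, so x = 22/5

x = -2/5, x = 22/5


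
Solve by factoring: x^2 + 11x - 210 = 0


We need two numbers that multiply to -210 and add to 11.
Those numbers are 21 and -10 (since 21 * (-10) = -210 and 21 + (-10) = 11).
So x^2 + 11x - 210 = (x + 21)(x - 10) = 0
Setting each factor to zero: x = -21 or x = 10

x = -21, x = 10


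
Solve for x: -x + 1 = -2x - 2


Starting with: -x + 1 = -2x - 2
Move all x terms to left: (-1 + 2)x = -2 - 1
Simplify: x = -3
Divide both sides by 1: x = -3

x = -3


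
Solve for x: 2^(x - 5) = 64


Express both sides with the same base.
64 = 2^6
Since the bases match, equate exponents: x - 5 = 6
So x = 6 - (-5) = 11

x = 11


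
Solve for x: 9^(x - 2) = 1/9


Express both sides with the same base.
1/9 = 9^(-1)
Since the bases match, equate exponents: x - 2 = -1
So x = -1 - (-2) = 1

x = 1


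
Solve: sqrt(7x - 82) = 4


Square both sides: 7x - 82 = 4^2 = 16
7x = 16 + 82 = 98
x = 14
Check: sqrt(7*14 - 82) = sqrt(16) = 4 ✓

x = 14


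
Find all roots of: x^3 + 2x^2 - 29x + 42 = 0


Let p(x) = x^3 + 2x^2 - 29x + 42. By the rational root theorem (leading coefficient 1), any rational root is an integer divisor of 42: try ±1, ±2, ... in turn.
Test x = 1: value = 16 ≠ 0.
Test x = -1: value = 72 ≠ 0.
Test x = 2: value = 0 ✓, so (x - 2) is a factor.
Synthetic division by (x - 2): bring down 1; 1(2) + 2 = 4; 4(2) - 29 = -21; (-21)(2) + 42 = 0 → quotient x^2 + 4x - 21, remainder 0.
Solve the quadratic x^2 + 4x - 21 = 0: discriminant = 4^2 - 4(1)(-21) = 16 + 84 = 100.
sqrt(100) = 10, so x = (-4 ± 10)/2: x = 3 or x = -7.
Collecting all roots found:

x = -7, x = 2, x = 3


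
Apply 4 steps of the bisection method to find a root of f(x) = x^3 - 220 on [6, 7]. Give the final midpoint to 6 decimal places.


f(x) = x^3 - 220
f(6) = -4 < 0
f(7) = 123 > 0

Step 1: midpoint = (6.000000 + 7.000000)/2 = 6.500000
  f(6.500000) = 54.625000
  f(mid) > 0, so root is in [6.000000, 6.500000]

Step 2: midpoint = (6.000000 + 6.500000)/2 = 6.250000
  f(6.250000) = 24.140625
  f(mid) > 0, so root is in [6.000000, 6.250000]

Step 3: midpoint = (6.000000 + 6.250000)/2 = 6.125000
  f(6.125000) = 9.783203
  f(mid) > 0, so root is in [6.000000, 6.125000]

Step 4: midpoint = (6.000000 + 6.125000)/2 = 6.062500
  f(6.062500) = 2.820557
  f(mid) > 0, so root is in [6.000000, 6.062500]

midpoint = 6.062500


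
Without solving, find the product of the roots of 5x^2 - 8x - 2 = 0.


By Vieta's formulas for ax^2 + bx + c = 0:
  Sum of roots = -b/a
  Product of roots = c/a

Here a = 5, b = -8, c = -2
Sum = -(-8)/5 = 8/5
Product = -2/5 = -2/5

Product = -2/5


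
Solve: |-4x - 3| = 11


An absolute value equation |expr| = 11 gives two cases:
Case 1: -4x - 3 = 11
  -4x = 14, so x = -7/2
Case 2: -4x - 3 = -11
  -4x = -8, so x = 2

x = -7/2, x = 2


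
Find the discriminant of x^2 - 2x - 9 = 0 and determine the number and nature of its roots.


For ax^2 + bx + c = 0, discriminant D = b^2 - 4ac
Here a = 1, b = -2, c = -9
D = (-2)^2 - 4(1)(-9) = 4 + 36 = 40

D = 40 > 0 but not a perfect square
The equation has 2 distinct real irrational roots.

Discriminant = 40, 2 distinct real irrational roots


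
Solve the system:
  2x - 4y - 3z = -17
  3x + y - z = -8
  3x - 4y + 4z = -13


Using Cramer's rule. Expand each determinant along the first row.
D  = 2*[1*4 - (-1)*(-4)] - (-4)*[3*4 - (-1)*3] + (-3)*[3*(-4) - 1*3]
  = 2*(0) - (-4)*(15) + (-3)*(-15) = 105
Dx = (-17)*[1*4 - (-1)*(-4)] - (-4)*[(-8)*4 - (-1)*(-13)] + (-3)*[(-8)*(-4) - 1*(-13)]
  = (-17)*(0) - (-4)*(-45) + (-3)*(45) = -315
Dy = 2*[(-8)*4 - (-1)*(-13)] - (-17)*[3*4 - (-1)*3] + (-3)*[3*(-13) - (-8)*3]
  = 2*(-45) - (-17)*(15) + (-3)*(-15) = 210
Dz = 2*[1*(-13) - (-8)*(-4)] - (-4)*[3*(-13) - (-8)*3] + (-17)*[3*(-4) - 1*3]
  = 2*(-45) - (-4)*(-15) + (-17)*(-15) = 105
x = Dx/D = -315/105 = -3, y = Dy/D = 210/105 = 2, z = Dz/D = 105/105 = 1
Check eq1: (2)(-3) + (-4)(2) + (-3)(1) = -17 = -17 ✓
Check eq2: (3)(-3) + (1)(2) + (-1)(1) = -8 = -8 ✓
Check eq3: (3)(-3) + (-4)(2) + (4)(1) = -13 = -13 ✓

x = -3, y = 2, z = 1
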